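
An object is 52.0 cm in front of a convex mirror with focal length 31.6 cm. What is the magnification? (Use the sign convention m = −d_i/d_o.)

For a convex mirror, f = -31.6 cm.
1/d_i = 1/f − 1/d_o = 1/(-31.60) − 1/(52.0) = -0.05088, so d_i = -19.66 cm.
m = −d_i/d_o = −(-19.66)/(52.0) = +0.378.
The image is virtual, upright and reduced, behind the mirror.

m = +0.378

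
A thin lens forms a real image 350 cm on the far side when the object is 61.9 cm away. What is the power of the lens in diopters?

d_i = +350 cm.
1/f = 1/d_o + 1/d_i = 1/(61.9) + 1/(350) = 0.01901 cm⁻¹.
f = 52.60 cm = 0.5260 m, so P = 1/f = +1.90 D.

P = +1.90 D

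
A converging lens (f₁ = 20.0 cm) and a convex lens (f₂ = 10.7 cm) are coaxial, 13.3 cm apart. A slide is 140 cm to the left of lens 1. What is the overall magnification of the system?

m = -0.0860

Lens 1: 1/d_i1 = 1/(20.0) − 1/(140) = 0.04286, so d_i1 = 23.33 cm; m₁ = −d_i1/d_o1 = -0.1666.
d_o2 = 13.3 − (23.33) = -10.03 cm (virtual object).
Lens 2: 1/d_i2 = 1/(10.7) − 1/(-10.03) = 0.1932, so d_i2 = 5.177 cm; m₂ = −d_i2/d_o2 = +0.5162.
m = m₁·m₂ = (-0.1666)(+0.5162) = -0.0860.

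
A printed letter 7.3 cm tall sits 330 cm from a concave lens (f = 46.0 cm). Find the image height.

0.893 cm

For a concave lens, f = -46.0 cm.
1/d_i = 1/f − 1/d_o = 1/(-46.00) − 1/(330) = -0.02477, so d_i = -40.37 cm.
m = −d_i/d_o = +0.1223.
|h_i| = |m|·h_o = 0.1223 × 7.3 = 0.893 cm. The image is virtual, upright and reduced, on the same side as the object.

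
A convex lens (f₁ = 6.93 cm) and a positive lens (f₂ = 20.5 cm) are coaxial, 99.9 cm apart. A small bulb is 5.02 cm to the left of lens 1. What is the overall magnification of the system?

Lens 1: 1/d_i1 = 1/(6.93) − 1/(5.02) = -0.05490, so d_i1 = -18.21 cm; m₁ = −d_i1/d_o1 = +3.627.
d_o2 = 99.9 − (-18.21) = 118.1 cm.
Lens 2: 1/d_i2 = 1/(20.5) − 1/(118.1) = 0.04031, so d_i2 = 24.81 cm; m₂ = −d_i2/d_o2 = -0.2100.
m = m₁·m₂ = (+3.627)(-0.2100) = -0.762.

m = -0.762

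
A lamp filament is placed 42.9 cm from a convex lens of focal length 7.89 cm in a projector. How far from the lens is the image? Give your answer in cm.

Lens equation: 1/v = 1/f − 1/u = 1/(7.890) − 1/(42.9) = 0.1267 − 0.02331 = 0.1034, so v = 9.67 cm.
The image is real, inverted and reduced, on the far side of the lens.

9.67 cm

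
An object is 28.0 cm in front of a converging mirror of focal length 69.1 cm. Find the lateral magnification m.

m = +1.68

1/d_i = 1/f − 1/d_o = 1/(69.10) − 1/(28.0) = -0.02124, so d_i = -47.08 cm.
m = −d_i/d_o = −(-47.08)/(28.0) = +1.68.
The image is virtual, upright and enlarged, behind the mirror.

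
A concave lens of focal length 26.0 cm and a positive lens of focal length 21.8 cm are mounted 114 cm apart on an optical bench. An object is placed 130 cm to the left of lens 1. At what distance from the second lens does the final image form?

Lens 1 is diverging, so f₁ = −26.0 cm.
Lens 1: 1/d_i1 = 1/f₁ − 1/d_o1 = 1/(-26.0) − 1/(130) = -0.04615, so d_i1 = -21.67 cm.
The intermediate image is 21.67 cm to the left of lens 1 (virtual), which is 114 − (-21.67) = 135.7 cm to the left of lens 2, so d_o2 = +135.7 cm.
Lens 2: 1/d_i2 = 1/f₂ − 1/d_o2 = 1/(21.8) − 1/(135.7) = 0.03850, so d_i2 = 26.0 cm.
The final image is real, 26.0 cm to the right of lens 2 (overall magnification ≈ -0.032).

26.0 cm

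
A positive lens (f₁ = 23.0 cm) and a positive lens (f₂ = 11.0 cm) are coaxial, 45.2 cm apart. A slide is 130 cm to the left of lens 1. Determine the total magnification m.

m = +0.378

Lens 1: 1/d_i1 = 1/(23.0) − 1/(130) = 0.03579, so d_i1 = 27.94 cm; m₁ = −d_i1/d_o1 = -0.2149.
d_o2 = 45.2 − (27.94) = 17.26 cm.
Lens 2: 1/d_i2 = 1/(11.0) − 1/(17.26) = 0.03297, so d_i2 = 30.33 cm; m₂ = −d_i2/d_o2 = -1.757.
m = m₁·m₂ = (-0.2149)(-1.757) = +0.378.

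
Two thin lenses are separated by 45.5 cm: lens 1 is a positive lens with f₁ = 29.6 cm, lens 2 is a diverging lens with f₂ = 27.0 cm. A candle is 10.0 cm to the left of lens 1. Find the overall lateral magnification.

Lens 1: 1/d_i1 = 1/(29.6) − 1/(10.0) = -0.06622, so d_i1 = -15.10 cm; m₁ = −d_i1/d_o1 = +1.510.
d_o2 = 45.5 − (-15.10) = 60.60 cm.
f₂ = −27.0 cm (diverging).
Lens 2: 1/d_i2 = 1/(-27.0) − 1/(60.60) = -0.05354, so d_i2 = -18.68 cm; m₂ = −d_i2/d_o2 = +0.3082.
m = m₁·m₂ = (+1.510)(+0.3082) = +0.465.

m = +0.465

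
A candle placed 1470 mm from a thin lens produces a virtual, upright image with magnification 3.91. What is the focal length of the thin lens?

f = 1980 mm (converging)

m = −d_i/d_o ⇒ d_i = −m·d_o = −(+3.91)·(1470) = -5748 mm.
1/f = 1/d_o + 1/d_i = 1/(1470) + 1/(-5748) = 0.0005063, so f = 1980 mm.
Since f is positive, the thin lens is converging.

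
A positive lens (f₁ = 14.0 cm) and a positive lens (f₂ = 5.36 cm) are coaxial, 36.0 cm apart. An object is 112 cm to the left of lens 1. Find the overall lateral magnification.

m = +0.0523

Lens 1: 1/d_i1 = 1/(14.0) − 1/(112) = 0.06250, so d_i1 = 16.00 cm; m₁ = −d_i1/d_o1 = -0.1429.
d_o2 = 36.0 − (16.00) = 20.00 cm.
Lens 2: 1/d_i2 = 1/(5.36) − 1/(20.00) = 0.1366, so d_i2 = 7.322 cm; m₂ = −d_i2/d_o2 = -0.3661.
m = m₁·m₂ = (-0.1429)(-0.3661) = +0.0523.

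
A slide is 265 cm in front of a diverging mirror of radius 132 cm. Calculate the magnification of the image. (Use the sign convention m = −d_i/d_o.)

f = R/2 = 132/2 = 66.00 cm; for a diverging mirror, f = -66.00 cm.
1/d_i = 1/f − 1/d_o = 1/(-66.00) − 1/(265) = -0.01893, so d_i = -52.84 cm.
m = −d_i/d_o = −(-52.84)/(265) = +0.199.
The image is virtual, upright and reduced, behind the mirror.

m = +0.199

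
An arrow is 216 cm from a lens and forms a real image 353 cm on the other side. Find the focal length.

f = 134 cm (converging)

Real image ⇒ d_i = +353 cm.
1/f = 1/d_o + 1/d_i = 1/(216) + 1/(353) = 0.007462, so f = 134 cm.
Since f is positive, the lens is converging.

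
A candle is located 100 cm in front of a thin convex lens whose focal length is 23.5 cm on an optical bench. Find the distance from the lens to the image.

30.7 cm

Lens equation: 1/v = 1/f − 1/u = 1/(23.50) − 1/(100) = 0.04255 − 0.01000 = 0.03255, so v = 30.7 cm.
The image is real, inverted and reduced, on the far side of the lens.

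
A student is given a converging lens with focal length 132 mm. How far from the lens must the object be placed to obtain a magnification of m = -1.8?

205 mm

m = −d_i/d_o ⇒ d_i = −m·d_o.
1/f = 1/d_o + 1/d_i = 1/d_o − 1/(m·d_o) = (1 − 1/m)/d_o, so d_o = f(1 − 1/m) = (132.0)(1 − 1/(-1.8)) = 205 mm.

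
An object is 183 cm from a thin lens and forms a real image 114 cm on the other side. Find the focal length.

Real image ⇒ d_i = +114 cm.
1/f = 1/d_o + 1/d_i = 1/(183) + 1/(114) = 0.01424, so f = 70.2 cm.
Since f is positive, the thin lens is converging.

f = 70.2 cm (converging)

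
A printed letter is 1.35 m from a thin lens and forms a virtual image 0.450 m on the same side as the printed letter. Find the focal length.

f = -0.675 m (diverging)

Virtual image ⇒ d_i = −0.450 m.
1/f = 1/d_o + 1/d_i = 1/(1.35) + 1/(-0.450) = -1.481, so f = -0.675 m.
Since f is negative, the thin lens is diverging.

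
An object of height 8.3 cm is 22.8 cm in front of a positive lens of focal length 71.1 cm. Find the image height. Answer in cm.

1/d_i = 1/f − 1/d_o = 1/(71.10) − 1/(22.8) = -0.02979, so d_i = -33.56 cm.
m = −d_i/d_o = +1.472.
|h_i| = |m|·h_o = 1.472 × 8.3 = 12.2 cm. The image is virtual, upright and enlarged, on the same side as the object.

12.2 cm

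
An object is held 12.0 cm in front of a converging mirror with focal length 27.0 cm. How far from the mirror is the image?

Mirror equation: 1/d_i = 1/f − 1/d_o = 1/(27.00) − 1/(12.0) = 0.03704 − 0.08333 = -0.04630, so d_i = -21.6 cm.
The image is virtual, upright and enlarged, behind the mirror.

21.6 cm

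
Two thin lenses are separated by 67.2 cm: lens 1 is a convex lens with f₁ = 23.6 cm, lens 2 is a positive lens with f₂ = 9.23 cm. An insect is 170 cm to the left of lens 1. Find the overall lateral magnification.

Lens 1: 1/d_i1 = 1/(23.6) − 1/(170) = 0.03649, so d_i1 = 27.40 cm; m₁ = −d_i1/d_o1 = -0.1612.
d_o2 = 67.2 − (27.40) = 39.80 cm.
Lens 2: 1/d_i2 = 1/(9.23) − 1/(39.80) = 0.08322, so d_i2 = 12.02 cm; m₂ = −d_i2/d_o2 = -0.3019.
m = m₁·m₂ = (-0.1612)(-0.3019) = +0.0487.

m = +0.0487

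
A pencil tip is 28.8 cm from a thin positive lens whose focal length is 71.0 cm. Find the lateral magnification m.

1/d_i = 1/f − 1/d_o = 1/(71.00) − 1/(28.8) = -0.02064, so d_i = -48.45 cm.
m = −d_i/d_o = −(-48.45)/(28.8) = +1.68.
The image is virtual, upright and enlarged, on the same side as the object.

m = +1.68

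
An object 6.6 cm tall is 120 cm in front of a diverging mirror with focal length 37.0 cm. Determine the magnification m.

m = +0.236

For a diverging mirror, f = -37.0 cm.
1/d_i = 1/f − 1/d_o = 1/(-37.00) − 1/(120) = -0.03536, so d_i = -28.28 cm.
m = −d_i/d_o = −(-28.28)/(120) = +0.236.
The image is virtual, upright and reduced, behind the mirror.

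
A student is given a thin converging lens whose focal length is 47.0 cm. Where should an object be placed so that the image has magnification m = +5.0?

m = −d_i/d_o ⇒ d_i = −m·d_o.
1/f = 1/d_o + 1/d_i = 1/d_o − 1/(m·d_o) = (1 − 1/m)/d_o, so d_o = f(1 − 1/m) = (47.00)(1 − 1/(+5.0)) = 37.6 cm.

37.6 cm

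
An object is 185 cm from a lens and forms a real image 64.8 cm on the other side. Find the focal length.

f = 48.0 cm (converging)

Real image ⇒ d_i = +64.8 cm.
1/f = 1/d_o + 1/d_i = 1/(185) + 1/(64.8) = 0.02084, so f = 48.0 cm.
Since f is positive, the lens is converging.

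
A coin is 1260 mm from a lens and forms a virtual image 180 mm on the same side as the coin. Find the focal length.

f = -210 mm (diverging)

Virtual image ⇒ d_i = −180 mm.
1/f = 1/d_o + 1/d_i = 1/(1260) + 1/(-180) = -0.004762, so f = -210 mm.
Since f is negative, the lens is diverging.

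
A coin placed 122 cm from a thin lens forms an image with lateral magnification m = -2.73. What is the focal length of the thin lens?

m = −d_i/d_o ⇒ d_i = −m·d_o = −(-2.73)·(122) = 333.1 cm.
1/f = 1/d_o + 1/d_i = 1/(122) + 1/(333.1) = 0.01120, so f = 89.3 cm.
Since f is positive, the thin lens is converging.

f = 89.3 cm (converging)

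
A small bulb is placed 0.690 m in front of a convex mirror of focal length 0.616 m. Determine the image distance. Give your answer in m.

For a convex mirror, f = -0.616 m.
Mirror equation: 1/d_i = 1/f − 1/d_o = 1/(-0.6160) − 1/(0.690) = -1.623 − 1.449 = -3.073, so d_i = -0.325 m.
The image is virtual, upright and reduced, behind the mirror.

0.325 m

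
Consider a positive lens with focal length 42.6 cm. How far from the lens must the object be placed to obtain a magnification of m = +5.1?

34.2 cm

m = −d_i/d_o ⇒ d_i = −m·d_o.
1/f = 1/d_o + 1/d_i = 1/d_o − 1/(m·d_o) = (1 − 1/m)/d_o, so d_o = f(1 − 1/m) = (42.60)(1 − 1/(+5.1)) = 34.2 cm.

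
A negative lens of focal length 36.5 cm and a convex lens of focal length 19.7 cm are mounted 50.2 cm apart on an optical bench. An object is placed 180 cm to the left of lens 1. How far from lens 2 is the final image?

Lens 1 is diverging, so f₁ = −36.5 cm.
Lens 1: 1/d_i1 = 1/f₁ − 1/d_o1 = 1/(-36.5) − 1/(180) = -0.03295, so d_i1 = -30.35 cm.
The intermediate image is 30.35 cm to the left of lens 1 (virtual), which is 50.2 − (-30.35) = 80.55 cm to the left of lens 2, so d_o2 = +80.55 cm.
Lens 2: 1/d_i2 = 1/f₂ − 1/d_o2 = 1/(19.7) − 1/(80.55) = 0.03835, so d_i2 = 26.1 cm.
The final image is real, 26.1 cm to the right of lens 2 (overall magnification ≈ -0.055).

26.1 cm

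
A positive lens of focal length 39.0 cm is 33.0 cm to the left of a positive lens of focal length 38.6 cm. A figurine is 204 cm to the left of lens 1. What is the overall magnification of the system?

Lens 1: 1/d_i1 = 1/(39.0) − 1/(204) = 0.02074, so d_i1 = 48.22 cm; m₁ = −d_i1/d_o1 = -0.2364.
d_o2 = 33.0 − (48.22) = -15.22 cm (virtual object).
Lens 2: 1/d_i2 = 1/(38.6) − 1/(-15.22) = 0.09161, so d_i2 = 10.92 cm; m₂ = −d_i2/d_o2 = +0.7172.
m = m₁·m₂ = (-0.2364)(+0.7172) = -0.170.

m = -0.170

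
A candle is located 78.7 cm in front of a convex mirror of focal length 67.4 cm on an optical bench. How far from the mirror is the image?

36.3 cm

For a convex mirror, f = -67.4 cm.
Mirror equation: 1/q = 1/f − 1/p = 1/(-67.40) − 1/(78.7) = -0.01484 − 0.01271 = -0.02754, so q = -36.3 cm.
The image is virtual, upright and reduced, behind the mirror.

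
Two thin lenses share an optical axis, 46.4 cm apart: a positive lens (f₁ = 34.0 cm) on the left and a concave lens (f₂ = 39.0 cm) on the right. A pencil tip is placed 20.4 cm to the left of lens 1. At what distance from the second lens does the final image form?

27.8 cm

Lens 1: 1/d_i1 = 1/f₁ − 1/d_o1 = 1/(34.0) − 1/(20.4) = -0.01961, so d_i1 = -51.00 cm.
The intermediate image is 51.00 cm to the left of lens 1 (virtual), which is 46.4 − (-51.00) = 97.40 cm to the left of lens 2, so d_o2 = +97.40 cm.
Lens 2 is diverging, so f₂ = −39.0 cm.
Lens 2: 1/d_i2 = 1/f₂ − 1/d_o2 = 1/(-39.0) − 1/(97.40) = -0.03591, so d_i2 = -27.8 cm.
The final image is virtual, 27.8 cm to the left of lens 2 (overall magnification ≈ 0.71).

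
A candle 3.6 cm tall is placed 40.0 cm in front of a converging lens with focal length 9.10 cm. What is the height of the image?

1.06 cm

1/d_i = 1/f − 1/d_o = 1/(9.100) − 1/(40.0) = 0.08489, so d_i = 11.78 cm.
m = −d_i/d_o = -0.2945.
|h_i| = |m|·h_o = 0.2945 × 3.6 = 1.06 cm. The image is real, inverted and reduced, on the far side of the lens.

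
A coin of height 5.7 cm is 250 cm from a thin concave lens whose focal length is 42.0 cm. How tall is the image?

For a concave lens, f = -42.0 cm.
1/d_i = 1/f − 1/d_o = 1/(-42.00) − 1/(250) = -0.02781, so d_i = -35.96 cm.
m = −d_i/d_o = +0.1438.
|h_i| = |m|·h_o = 0.1438 × 5.7 = 0.820 cm. The image is virtual, upright and reduced, on the same side as the object.

0.820 cm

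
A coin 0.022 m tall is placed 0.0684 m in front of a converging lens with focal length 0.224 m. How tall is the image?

1/d_i = 1/f − 1/d_o = 1/(0.2240) − 1/(0.0684) = -10.16, so d_i = -0.09847 m.
m = −d_i/d_o = +1.440.
|h_i| = |m|·h_o = 1.440 × 0.022 = 0.0317 m. The image is virtual, upright and enlarged, on the same side as the object.

0.0317 m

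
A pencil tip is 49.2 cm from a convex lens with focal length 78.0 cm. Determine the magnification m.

m = +2.71

1/d_i = 1/f − 1/d_o = 1/(78.00) − 1/(49.2) = -0.007505, so d_i = -133.3 cm.
m = −d_i/d_o = −(-133.3)/(49.2) = +2.71.
The image is virtual, upright and enlarged, on the same side as the object.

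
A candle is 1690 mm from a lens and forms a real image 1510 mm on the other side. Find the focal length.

Real image ⇒ d_i = +1510 mm.
1/f = 1/d_o + 1/d_i = 1/(1690) + 1/(1510) = 0.001254, so f = 797 mm.
Since f is positive, the lens is converging.

f = 797 mm (converging)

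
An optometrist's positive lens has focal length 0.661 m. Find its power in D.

P = +1.51 D

P = 1/f = 1/(0.661 m) = +1.51 D.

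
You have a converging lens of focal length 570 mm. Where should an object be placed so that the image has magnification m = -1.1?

1090 mm

m = −d_i/d_o ⇒ d_i = −m·d_o.
1/f = 1/d_o + 1/d_i = 1/d_o − 1/(m·d_o) = (1 − 1/m)/d_o, so d_o = f(1 − 1/m) = (570.0)(1 − 1/(-1.1)) = 1090 mm.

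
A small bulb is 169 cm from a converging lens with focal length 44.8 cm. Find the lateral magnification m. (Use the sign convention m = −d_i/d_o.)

m = -0.361

1/d_i = 1/f − 1/d_o = 1/(44.80) − 1/(169) = 0.01640, so d_i = 60.96 cm.
m = −d_i/d_o = −(60.96)/(169) = -0.361.
The image is real, inverted and reduced, on the far side of the lens.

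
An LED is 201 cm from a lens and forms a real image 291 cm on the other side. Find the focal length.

f = 119 cm (converging)

Real image ⇒ d_i = +291 cm.
1/f = 1/d_o + 1/d_i = 1/(201) + 1/(291) = 0.008412, so f = 119 cm.
Since f is positive, the lens is converging.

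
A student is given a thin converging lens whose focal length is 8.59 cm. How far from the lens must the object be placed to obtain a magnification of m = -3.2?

m = −d_i/d_o ⇒ d_i = −m·d_o.
1/f = 1/d_o + 1/d_i = 1/d_o − 1/(m·d_o) = (1 − 1/m)/d_o, so d_o = f(1 − 1/m) = (8.590)(1 − 1/(-3.2)) = 11.3 cm.

11.3 cm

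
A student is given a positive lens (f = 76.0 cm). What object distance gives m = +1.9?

36.0 cm

m = −d_i/d_o ⇒ d_i = −m·d_o.
1/f = 1/d_o + 1/d_i = 1/d_o − 1/(m·d_o) = (1 − 1/m)/d_o, so d_o = f(1 − 1/m) = (76.00)(1 − 1/(+1.9)) = 36.0 cm.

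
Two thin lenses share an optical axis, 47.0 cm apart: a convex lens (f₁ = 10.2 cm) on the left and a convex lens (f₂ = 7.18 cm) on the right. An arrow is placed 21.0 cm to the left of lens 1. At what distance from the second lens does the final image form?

9.76 cm

Lens 1: 1/d_i1 = 1/f₁ − 1/d_o1 = 1/(10.2) − 1/(21.0) = 0.05042, so d_i1 = 19.83 cm.
The intermediate image is 19.83 cm to the right of lens 1, which is 47.0 − (19.83) = 27.17 cm to the left of lens 2, so d_o2 = +27.17 cm.
Lens 2: 1/d_i2 = 1/f₂ − 1/d_o2 = 1/(7.18) − 1/(27.17) = 0.1025, so d_i2 = 9.76 cm.
The final image is real, 9.76 cm to the right of lens 2 (overall magnification ≈ 0.34).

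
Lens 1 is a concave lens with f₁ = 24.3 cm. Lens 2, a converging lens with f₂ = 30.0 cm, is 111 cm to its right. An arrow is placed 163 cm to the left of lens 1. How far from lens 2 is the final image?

Lens 1 is diverging, so f₁ = −24.3 cm.
Lens 1: 1/d_i1 = 1/f₁ − 1/d_o1 = 1/(-24.3) − 1/(163) = -0.04729, so d_i1 = -21.15 cm.
The intermediate image is 21.15 cm to the left of lens 1 (virtual), which is 111 − (-21.15) = 132.2 cm to the left of lens 2, so d_o2 = +132.2 cm.
Lens 2: 1/d_i2 = 1/f₂ − 1/d_o2 = 1/(30.0) − 1/(132.2) = 0.02577, so d_i2 = 38.8 cm.
The final image is real, 38.8 cm to the right of lens 2 (overall magnification ≈ -0.038).

38.8 cm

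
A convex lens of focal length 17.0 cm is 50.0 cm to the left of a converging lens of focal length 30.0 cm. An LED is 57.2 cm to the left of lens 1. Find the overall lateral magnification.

Lens 1: 1/d_i1 = 1/(17.0) − 1/(57.2) = 0.04134, so d_i1 = 24.19 cm; m₁ = −d_i1/d_o1 = -0.4229.
d_o2 = 50.0 − (24.19) = 25.81 cm.
Lens 2: 1/d_i2 = 1/(30.0) − 1/(25.81) = -0.005411, so d_i2 = -184.8 cm; m₂ = −d_i2/d_o2 = +7.160.
m = m₁·m₂ = (-0.4229)(+7.160) = -3.03.

m = -3.03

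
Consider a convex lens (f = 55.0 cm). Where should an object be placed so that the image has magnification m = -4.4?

67.5 cm

m = −d_i/d_o ⇒ d_i = −m·d_o.
1/f = 1/d_o + 1/d_i = 1/d_o − 1/(m·d_o) = (1 − 1/m)/d_o, so d_o = f(1 − 1/m) = (55.00)(1 − 1/(-4.4)) = 67.5 cm.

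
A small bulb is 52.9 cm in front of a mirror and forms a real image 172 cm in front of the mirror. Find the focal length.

f = 40.5 cm (concave)

Real image ⇒ d_i = +172 cm.
1/f = 1/d_o + 1/d_i = 1/(52.9) + 1/(172) = 0.02472, so f = 40.5 cm.
Since f is positive, the mirror is concave.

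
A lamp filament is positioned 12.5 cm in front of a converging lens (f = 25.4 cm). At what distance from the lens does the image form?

24.6 cm

Lens equation: 1/s_i = 1/f − 1/s_o = 1/(25.40) − 1/(12.5) = 0.03937 − 0.08000 = -0.04063, so s_i = -24.6 cm.
The image is virtual, upright and enlarged, on the same side as the object.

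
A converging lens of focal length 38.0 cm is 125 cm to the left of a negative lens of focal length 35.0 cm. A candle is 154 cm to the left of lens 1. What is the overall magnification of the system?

Lens 1: 1/d_i1 = 1/(38.0) − 1/(154) = 0.01982, so d_i1 = 50.45 cm; m₁ = −d_i1/d_o1 = -0.3276.
d_o2 = 125 − (50.45) = 74.55 cm.
f₂ = −35.0 cm (diverging).
Lens 2: 1/d_i2 = 1/(-35.0) − 1/(74.55) = -0.04199, so d_i2 = -23.82 cm; m₂ = −d_i2/d_o2 = +0.3195.
m = m₁·m₂ = (-0.3276)(+0.3195) = -0.105.

m = -0.105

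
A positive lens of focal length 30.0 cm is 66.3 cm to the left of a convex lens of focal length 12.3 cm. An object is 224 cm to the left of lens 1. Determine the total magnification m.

Lens 1: 1/d_i1 = 1/(30.0) − 1/(224) = 0.02887, so d_i1 = 34.64 cm; m₁ = −d_i1/d_o1 = -0.1546.
d_o2 = 66.3 − (34.64) = 31.66 cm.
Lens 2: 1/d_i2 = 1/(12.3) − 1/(31.66) = 0.04972, so d_i2 = 20.11 cm; m₂ = −d_i2/d_o2 = -0.6353.
m = m₁·m₂ = (-0.1546)(-0.6353) = +0.0982.

m = +0.0982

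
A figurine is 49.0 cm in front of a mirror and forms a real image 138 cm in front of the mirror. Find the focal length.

Real image ⇒ d_i = +138 cm.
1/f = 1/d_o + 1/d_i = 1/(49.0) + 1/(138) = 0.02765, so f = 36.2 cm.
Since f is positive, the mirror is concave.

f = 36.2 cm (concave)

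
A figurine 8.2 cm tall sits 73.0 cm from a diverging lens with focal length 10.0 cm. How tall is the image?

0.988 cm

For a diverging lens, f = -10.0 cm.
1/d_i = 1/f − 1/d_o = 1/(-10.00) − 1/(73.0) = -0.1137, so d_i = -8.795 cm.
m = −d_i/d_o = +0.1205.
|h_i| = |m|·h_o = 0.1205 × 8.2 = 0.988 cm. The image is virtual, upright and reduced, on the same side as the object.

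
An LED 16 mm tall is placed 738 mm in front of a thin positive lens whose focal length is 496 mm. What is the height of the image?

32.8 mm

1/d_i = 1/f − 1/d_o = 1/(496.0) − 1/(738) = 0.0006611, so d_i = 1513 mm.
m = −d_i/d_o = -2.050.
|h_i| = |m|·h_o = 2.050 × 16 = 32.8 mm. The image is real, inverted and enlarged, on the far side of the lens.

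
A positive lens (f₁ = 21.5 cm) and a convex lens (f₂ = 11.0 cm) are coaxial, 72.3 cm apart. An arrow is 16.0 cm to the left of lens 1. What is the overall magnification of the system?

m = -0.347

Lens 1: 1/d_i1 = 1/(21.5) − 1/(16.0) = -0.01599, so d_i1 = -62.55 cm; m₁ = −d_i1/d_o1 = +3.909.
d_o2 = 72.3 − (-62.55) = 134.8 cm.
Lens 2: 1/d_i2 = 1/(11.0) − 1/(134.8) = 0.08349, so d_i2 = 11.98 cm; m₂ = −d_i2/d_o2 = -0.08885.
m = m₁·m₂ = (+3.909)(-0.08885) = -0.347.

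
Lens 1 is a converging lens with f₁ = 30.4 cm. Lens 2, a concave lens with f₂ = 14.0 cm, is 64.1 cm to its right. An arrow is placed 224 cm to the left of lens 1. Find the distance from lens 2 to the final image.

9.43 cm

Lens 1: 1/d_i1 = 1/f₁ − 1/d_o1 = 1/(30.4) − 1/(224) = 0.02843, so d_i1 = 35.17 cm.
The intermediate image is 35.17 cm to the right of lens 1, which is 64.1 − (35.17) = 28.93 cm to the left of lens 2, so d_o2 = +28.93 cm.
Lens 2 is diverging, so f₂ = −14.0 cm.
Lens 2: 1/d_i2 = 1/f₂ − 1/d_o2 = 1/(-14.0) − 1/(28.93) = -0.1060, so d_i2 = -9.43 cm.
The final image is virtual, 9.43 cm to the left of lens 2 (overall magnification ≈ -0.051).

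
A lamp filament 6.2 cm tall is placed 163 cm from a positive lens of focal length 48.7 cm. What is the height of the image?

2.64 cm

1/d_i = 1/f − 1/d_o = 1/(48.70) − 1/(163) = 0.01440, so d_i = 69.45 cm.
m = −d_i/d_o = -0.4261.
|h_i| = |m|·h_o = 0.4261 × 6.2 = 2.64 cm. The image is real, inverted and reduced, on the far side of the lens.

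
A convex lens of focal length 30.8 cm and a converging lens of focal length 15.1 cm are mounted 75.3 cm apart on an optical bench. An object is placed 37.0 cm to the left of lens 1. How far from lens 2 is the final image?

13.3 cm

Lens 1: 1/d_i1 = 1/f₁ − 1/d_o1 = 1/(30.8) − 1/(37.0) = 0.005441, so d_i1 = 183.8 cm.
The intermediate image is 183.8 cm to the right of lens 1, which lies 108.5 cm to the right of lens 2 — a virtual object — so d_o2 = −108.5 cm.
Lens 2: 1/d_i2 = 1/f₂ − 1/d_o2 = 1/(15.1) − 1/(-108.5) = 0.07544, so d_i2 = 13.3 cm.
The final image is real, 13.3 cm to the right of lens 2 (overall magnification ≈ -0.61).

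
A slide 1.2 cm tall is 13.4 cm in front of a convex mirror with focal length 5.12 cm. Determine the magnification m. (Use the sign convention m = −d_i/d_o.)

For a convex mirror, f = -5.12 cm.
1/d_i = 1/f − 1/d_o = 1/(-5.120) − 1/(13.4) = -0.2699, so d_i = -3.705 cm.
m = −d_i/d_o = −(-3.705)/(13.4) = +0.276.
The image is virtual, upright and reduced, behind the mirror.

m = +0.276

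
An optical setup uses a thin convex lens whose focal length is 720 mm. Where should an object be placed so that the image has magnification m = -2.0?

1080 mm

m = −d_i/d_o ⇒ d_i = −m·d_o.
1/f = 1/d_o + 1/d_i = 1/d_o − 1/(m·d_o) = (1 − 1/m)/d_o, so d_o = f(1 − 1/m) = (720.0)(1 − 1/(-2.0)) = 1080 mm.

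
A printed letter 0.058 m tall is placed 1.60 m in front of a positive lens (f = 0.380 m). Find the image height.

1/d_i = 1/f − 1/d_o = 1/(0.3800) − 1/(1.60) = 2.007, so d_i = 0.4984 m.
m = −d_i/d_o = -0.3115.
|h_i| = |m|·h_o = 0.3115 × 0.058 = 0.0181 m. The image is real, inverted and reduced, on the far side of the lens.

0.0181 m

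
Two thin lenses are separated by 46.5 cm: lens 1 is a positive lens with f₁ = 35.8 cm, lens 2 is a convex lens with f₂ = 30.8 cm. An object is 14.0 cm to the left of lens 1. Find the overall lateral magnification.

Lens 1: 1/d_i1 = 1/(35.8) − 1/(14.0) = -0.04350, so d_i1 = -22.99 cm; m₁ = −d_i1/d_o1 = +1.642.
d_o2 = 46.5 − (-22.99) = 69.49 cm.
Lens 2: 1/d_i2 = 1/(30.8) − 1/(69.49) = 0.01808, so d_i2 = 55.32 cm; m₂ = −d_i2/d_o2 = -0.7961.
m = m₁·m₂ = (+1.642)(-0.7961) = -1.31.

m = -1.31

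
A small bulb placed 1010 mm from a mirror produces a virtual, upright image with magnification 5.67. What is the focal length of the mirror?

f = 1230 mm (concave)

m = −d_i/d_o ⇒ d_i = −m·d_o = −(+5.67)·(1010) = -5727 mm.
1/f = 1/d_o + 1/d_i = 1/(1010) + 1/(-5727) = 0.0008155, so f = 1230 mm.
Since f is positive, the mirror is concave.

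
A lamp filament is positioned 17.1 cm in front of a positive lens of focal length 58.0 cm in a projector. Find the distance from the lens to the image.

Thin-lens equation: 1/s_i = 1/f − 1/s_o = 1/(58.00) − 1/(17.1) = 0.01724 − 0.05848 = -0.04124, so s_i = -24.2 cm.
The image is virtual, upright and enlarged, on the same side as the object.

24.2 cm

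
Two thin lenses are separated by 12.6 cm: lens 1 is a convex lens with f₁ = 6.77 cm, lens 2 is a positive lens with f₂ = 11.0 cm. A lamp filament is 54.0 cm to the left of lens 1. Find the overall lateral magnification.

Lens 1: 1/d_i1 = 1/(6.77) − 1/(54.0) = 0.1292, so d_i1 = 7.740 cm; m₁ = −d_i1/d_o1 = -0.1433.
d_o2 = 12.6 − (7.740) = 4.860 cm.
Lens 2: 1/d_i2 = 1/(11.0) − 1/(4.860) = -0.1149, so d_i2 = -8.707 cm; m₂ = −d_i2/d_o2 = +1.792.
m = m₁·m₂ = (-0.1433)(+1.792) = -0.257.

m = -0.257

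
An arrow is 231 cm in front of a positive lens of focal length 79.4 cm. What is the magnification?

1/d_i = 1/f − 1/d_o = 1/(79.40) − 1/(231) = 0.008265, so d_i = 121.0 cm.
m = −d_i/d_o = −(121.0)/(231) = -0.524.
The image is real, inverted and reduced, on the far side of the lens.

m = -0.524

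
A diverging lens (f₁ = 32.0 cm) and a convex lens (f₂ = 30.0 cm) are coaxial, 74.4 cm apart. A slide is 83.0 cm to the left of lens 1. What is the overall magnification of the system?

m = -0.124

f₁ = −32.0 cm (diverging).
Lens 1: 1/d_i1 = 1/(-32.0) − 1/(83.0) = -0.04330, so d_i1 = -23.10 cm; m₁ = −d_i1/d_o1 = +0.2783.
d_o2 = 74.4 − (-23.10) = 97.50 cm.
Lens 2: 1/d_i2 = 1/(30.0) − 1/(97.50) = 0.02308, so d_i2 = 43.33 cm; m₂ = −d_i2/d_o2 = -0.4444.
m = m₁·m₂ = (+0.2783)(-0.4444) = -0.124.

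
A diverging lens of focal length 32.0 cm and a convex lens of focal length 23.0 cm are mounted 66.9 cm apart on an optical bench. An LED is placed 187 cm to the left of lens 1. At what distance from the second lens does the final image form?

Lens 1 is diverging, so f₁ = −32.0 cm.
Lens 1: 1/d_i1 = 1/f₁ − 1/d_o1 = 1/(-32.0) − 1/(187) = -0.03660, so d_i1 = -27.32 cm.
The intermediate image is 27.32 cm to the left of lens 1 (virtual), which is 66.9 − (-27.32) = 94.22 cm to the left of lens 2, so d_o2 = +94.22 cm.
Lens 2: 1/d_i2 = 1/f₂ − 1/d_o2 = 1/(23.0) − 1/(94.22) = 0.03286, so d_i2 = 30.4 cm.
The final image is real, 30.4 cm to the right of lens 2 (overall magnification ≈ -0.047).

30.4 cm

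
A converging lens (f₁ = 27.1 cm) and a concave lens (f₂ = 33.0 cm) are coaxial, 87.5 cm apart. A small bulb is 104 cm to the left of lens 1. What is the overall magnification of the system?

m = -0.139

Lens 1: 1/d_i1 = 1/(27.1) − 1/(104) = 0.02728, so d_i1 = 36.65 cm; m₁ = −d_i1/d_o1 = -0.3524.
d_o2 = 87.5 − (36.65) = 50.85 cm.
f₂ = −33.0 cm (diverging).
Lens 2: 1/d_i2 = 1/(-33.0) − 1/(50.85) = -0.04997, so d_i2 = -20.01 cm; m₂ = −d_i2/d_o2 = +0.3936.
m = m₁·m₂ = (-0.3524)(+0.3936) = -0.139.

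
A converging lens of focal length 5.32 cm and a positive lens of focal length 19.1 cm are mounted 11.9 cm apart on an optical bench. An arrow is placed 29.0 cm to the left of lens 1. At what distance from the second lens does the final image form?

7.50 cm

Lens 1: 1/d_i1 = 1/f₁ − 1/d_o1 = 1/(5.32) − 1/(29.0) = 0.1535, so d_i1 = 6.515 cm.
The intermediate image is 6.515 cm to the right of lens 1, which is 11.9 − (6.515) = 5.385 cm to the left of lens 2, so d_o2 = +5.385 cm.
Lens 2: 1/d_i2 = 1/f₂ − 1/d_o2 = 1/(19.1) − 1/(5.385) = -0.1333, so d_i2 = -7.50 cm.
The final image is virtual, 7.50 cm to the left of lens 2 (overall magnification ≈ -0.31).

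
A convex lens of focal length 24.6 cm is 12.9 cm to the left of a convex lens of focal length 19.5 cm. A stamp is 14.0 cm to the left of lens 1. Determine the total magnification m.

Lens 1: 1/d_i1 = 1/(24.6) − 1/(14.0) = -0.03078, so d_i1 = -32.49 cm; m₁ = −d_i1/d_o1 = +2.321.
d_o2 = 12.9 − (-32.49) = 45.39 cm.
Lens 2: 1/d_i2 = 1/(19.5) − 1/(45.39) = 0.02925, so d_i2 = 34.19 cm; m₂ = −d_i2/d_o2 = -0.7532.
m = m₁·m₂ = (+2.321)(-0.7532) = -1.75.

m = -1.75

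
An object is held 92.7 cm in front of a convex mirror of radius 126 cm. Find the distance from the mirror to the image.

f = R/2 = 126/2 = 63.00 cm; for a convex mirror, f = -63.00 cm.
Mirror equation: 1/s_i = 1/f − 1/s_o = 1/(-63.00) − 1/(92.7) = -0.01587 − 0.01079 = -0.02666, so s_i = -37.5 cm.
The image is virtual, upright and reduced, behind the mirror.

37.5 cm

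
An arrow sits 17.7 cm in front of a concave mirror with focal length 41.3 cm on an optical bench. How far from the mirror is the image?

31.0 cm

Mirror equation: 1/s_i = 1/f − 1/s_o = 1/(41.30) − 1/(17.7) = 0.02421 − 0.05650 = -0.03228, so s_i = -31.0 cm.
The image is virtual, upright and enlarged, behind the mirror.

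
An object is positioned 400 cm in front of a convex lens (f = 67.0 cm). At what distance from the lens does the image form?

80.5 cm

Lens equation: 1/d_i = 1/f − 1/d_o = 1/(67.00) − 1/(400) = 0.01493 − 0.002500 = 0.01243, so d_i = 80.5 cm.
The image is real, inverted and reduced, on the far side of the lens.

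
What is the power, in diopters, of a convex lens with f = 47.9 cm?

P = +2.09 D

f = 47.9 cm = 0.479 m.
P = 1/f = 1/(0.479 m) = +2.09 D.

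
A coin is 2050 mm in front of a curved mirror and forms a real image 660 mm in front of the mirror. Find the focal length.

f = 499 mm (concave)

Real image ⇒ d_i = +660 mm.
1/f = 1/d_o + 1/d_i = 1/(2050) + 1/(660) = 0.002003, so f = 499 mm.
Since f is positive, the curved mirror is concave.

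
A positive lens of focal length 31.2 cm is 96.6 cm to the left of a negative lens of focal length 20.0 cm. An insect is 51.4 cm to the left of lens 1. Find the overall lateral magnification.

m = -0.830

Lens 1: 1/d_i1 = 1/(31.2) − 1/(51.4) = 0.01260, so d_i1 = 79.39 cm; m₁ = −d_i1/d_o1 = -1.545.
d_o2 = 96.6 − (79.39) = 17.21 cm.
f₂ = −20.0 cm (diverging).
Lens 2: 1/d_i2 = 1/(-20.0) − 1/(17.21) = -0.1081, so d_i2 = -9.250 cm; m₂ = −d_i2/d_o2 = +0.5375.
m = m₁·m₂ = (-1.545)(+0.5375) = -0.830.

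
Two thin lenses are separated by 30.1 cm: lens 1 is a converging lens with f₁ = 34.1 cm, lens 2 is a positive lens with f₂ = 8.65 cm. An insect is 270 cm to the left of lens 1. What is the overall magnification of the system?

m = -0.0711

Lens 1: 1/d_i1 = 1/(34.1) − 1/(270) = 0.02562, so d_i1 = 39.03 cm; m₁ = −d_i1/d_o1 = -0.1446.
d_o2 = 30.1 − (39.03) = -8.930 cm (virtual object).
Lens 2: 1/d_i2 = 1/(8.65) − 1/(-8.930) = 0.2276, so d_i2 = 4.394 cm; m₂ = −d_i2/d_o2 = +0.4920.
m = m₁·m₂ = (-0.1446)(+0.4920) = -0.0711.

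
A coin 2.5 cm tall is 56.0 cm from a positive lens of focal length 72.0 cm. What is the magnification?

1/d_i = 1/f − 1/d_o = 1/(72.00) − 1/(56.0) = -0.003968, so d_i = -252.0 cm.
m = −d_i/d_o = −(-252.0)/(56.0) = +4.50.
The image is virtual, upright and enlarged, on the same side as the object.

m = +4.50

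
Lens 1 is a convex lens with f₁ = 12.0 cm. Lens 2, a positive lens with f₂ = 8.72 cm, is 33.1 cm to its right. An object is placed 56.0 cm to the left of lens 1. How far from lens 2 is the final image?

Lens 1: 1/d_i1 = 1/f₁ − 1/d_o1 = 1/(12.0) − 1/(56.0) = 0.06548, so d_i1 = 15.27 cm.
The intermediate image is 15.27 cm to the right of lens 1, which is 33.1 − (15.27) = 17.83 cm to the left of lens 2, so d_o2 = +17.83 cm.
Lens 2: 1/d_i2 = 1/f₂ − 1/d_o2 = 1/(8.72) − 1/(17.83) = 0.05859, so d_i2 = 17.1 cm.
The final image is real, 17.1 cm to the right of lens 2 (overall magnification ≈ 0.26).

17.1 cm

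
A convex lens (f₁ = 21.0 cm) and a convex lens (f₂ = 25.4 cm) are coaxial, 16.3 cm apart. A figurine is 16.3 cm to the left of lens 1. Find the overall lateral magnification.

Lens 1: 1/d_i1 = 1/(21.0) − 1/(16.3) = -0.01373, so d_i1 = -72.83 cm; m₁ = −d_i1/d_o1 = +4.468.
d_o2 = 16.3 − (-72.83) = 89.13 cm.
Lens 2: 1/d_i2 = 1/(25.4) − 1/(89.13) = 0.02815, so d_i2 = 35.52 cm; m₂ = −d_i2/d_o2 = -0.3986.
m = m₁·m₂ = (+4.468)(-0.3986) = -1.78.

m = -1.78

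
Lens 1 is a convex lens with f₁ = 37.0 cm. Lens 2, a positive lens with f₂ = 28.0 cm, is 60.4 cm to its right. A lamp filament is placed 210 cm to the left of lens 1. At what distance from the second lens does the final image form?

34.7 cm

Lens 1: 1/d_i1 = 1/f₁ − 1/d_o1 = 1/(37.0) − 1/(210) = 0.02227, so d_i1 = 44.91 cm.
The intermediate image is 44.91 cm to the right of lens 1, which is 60.4 − (44.91) = 15.49 cm to the left of lens 2, so d_o2 = +15.49 cm.
Lens 2: 1/d_i2 = 1/f₂ − 1/d_o2 = 1/(28.0) − 1/(15.49) = -0.02884, so d_i2 = -34.7 cm.
The final image is virtual, 34.7 cm to the left of lens 2 (overall magnification ≈ -0.48).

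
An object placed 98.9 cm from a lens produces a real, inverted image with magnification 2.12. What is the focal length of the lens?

m = −d_i/d_o ⇒ d_i = −m·d_o = −(-2.12)·(98.9) = 209.7 cm.
1/f = 1/d_o + 1/d_i = 1/(98.9) + 1/(209.7) = 0.01488, so f = 67.2 cm.
Since f is positive, the lens is converging.

f = 67.2 cm (converging)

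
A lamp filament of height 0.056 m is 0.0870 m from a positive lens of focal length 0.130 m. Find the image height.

1/d_i = 1/f − 1/d_o = 1/(0.1300) − 1/(0.0870) = -3.802, so d_i = -0.2630 m.
m = −d_i/d_o = +3.023.
|h_i| = |m|·h_o = 3.023 × 0.056 = 0.169 m. The image is virtual, upright and enlarged, on the same side as the object.

0.169 m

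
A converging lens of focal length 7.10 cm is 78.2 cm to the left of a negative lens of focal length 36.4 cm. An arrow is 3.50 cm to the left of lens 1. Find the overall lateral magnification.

Lens 1: 1/d_i1 = 1/(7.10) − 1/(3.50) = -0.1449, so d_i1 = -6.903 cm; m₁ = −d_i1/d_o1 = +1.972.
d_o2 = 78.2 − (-6.903) = 85.10 cm.
f₂ = −36.4 cm (diverging).
Lens 2: 1/d_i2 = 1/(-36.4) − 1/(85.10) = -0.03922, so d_i2 = -25.49 cm; m₂ = −d_i2/d_o2 = +0.2996.
m = m₁·m₂ = (+1.972)(+0.2996) = +0.591.

m = +0.591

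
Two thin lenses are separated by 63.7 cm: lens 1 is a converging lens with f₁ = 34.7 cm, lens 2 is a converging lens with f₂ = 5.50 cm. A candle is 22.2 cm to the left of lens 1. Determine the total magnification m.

m = -0.127

Lens 1: 1/d_i1 = 1/(34.7) − 1/(22.2) = -0.01623, so d_i1 = -61.63 cm; m₁ = −d_i1/d_o1 = +2.776.
d_o2 = 63.7 − (-61.63) = 125.3 cm.
Lens 2: 1/d_i2 = 1/(5.50) − 1/(125.3) = 0.1738, so d_i2 = 5.753 cm; m₂ = −d_i2/d_o2 = -0.04591.
m = m₁·m₂ = (+2.776)(-0.04591) = -0.127.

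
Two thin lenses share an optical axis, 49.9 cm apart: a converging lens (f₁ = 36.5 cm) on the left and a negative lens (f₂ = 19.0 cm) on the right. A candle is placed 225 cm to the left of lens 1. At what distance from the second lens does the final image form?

4.75 cm

Lens 1: 1/d_i1 = 1/f₁ − 1/d_o1 = 1/(36.5) − 1/(225) = 0.02295, so d_i1 = 43.57 cm.
The intermediate image is 43.57 cm to the right of lens 1, which is 49.9 − (43.57) = 6.330 cm to the left of lens 2, so d_o2 = +6.330 cm.
Lens 2 is diverging, so f₂ = −19.0 cm.
Lens 2: 1/d_i2 = 1/f₂ − 1/d_o2 = 1/(-19.0) − 1/(6.330) = -0.2106, so d_i2 = -4.75 cm.
The final image is virtual, 4.75 cm to the left of lens 2 (overall magnification ≈ -0.15).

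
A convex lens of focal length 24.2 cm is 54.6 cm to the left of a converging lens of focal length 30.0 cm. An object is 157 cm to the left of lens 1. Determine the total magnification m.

Lens 1: 1/d_i1 = 1/(24.2) − 1/(157) = 0.03495, so d_i1 = 28.61 cm; m₁ = −d_i1/d_o1 = -0.1822.
d_o2 = 54.6 − (28.61) = 25.99 cm.
Lens 2: 1/d_i2 = 1/(30.0) − 1/(25.99) = -0.005143, so d_i2 = -194.4 cm; m₂ = −d_i2/d_o2 = +7.481.
m = m₁·m₂ = (-0.1822)(+7.481) = -1.36.

m = -1.36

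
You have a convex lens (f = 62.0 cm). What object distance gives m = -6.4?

m = −d_i/d_o ⇒ d_i = −m·d_o.
1/f = 1/d_o + 1/d_i = 1/d_o − 1/(m·d_o) = (1 − 1/m)/d_o, so d_o = f(1 − 1/m) = (62.00)(1 − 1/(-6.4)) = 71.7 cm.

71.7 cm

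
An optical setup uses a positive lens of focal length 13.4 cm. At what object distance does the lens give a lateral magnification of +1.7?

5.52 cm

m = −d_i/d_o ⇒ d_i = −m·d_o.
1/f = 1/d_o + 1/d_i = 1/d_o − 1/(m·d_o) = (1 − 1/m)/d_o, so d_o = f(1 − 1/m) = (13.40)(1 − 1/(+1.7)) = 5.52 cm.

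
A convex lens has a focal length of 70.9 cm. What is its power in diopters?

f = 70.9 cm = 0.709 m.
P = 1/f = 1/(0.709 m) = +1.41 D.

P = +1.41 D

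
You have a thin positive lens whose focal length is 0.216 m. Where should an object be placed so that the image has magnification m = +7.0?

0.185 m

m = −d_i/d_o ⇒ d_i = −m·d_o.
1/f = 1/d_o + 1/d_i = 1/d_o − 1/(m·d_o) = (1 − 1/m)/d_o, so d_o = f(1 − 1/m) = (0.2160)(1 − 1/(+7.0)) = 0.185 m.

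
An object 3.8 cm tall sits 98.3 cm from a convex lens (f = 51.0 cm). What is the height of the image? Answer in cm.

1/d_i = 1/f − 1/d_o = 1/(51.00) − 1/(98.3) = 0.009435, so d_i = 106.0 cm.
m = −d_i/d_o = -1.078.
|h_i| = |m|·h_o = 1.078 × 3.8 = 4.10 cm. The image is real, inverted and enlarged, on the far side of the lens.

4.10 cm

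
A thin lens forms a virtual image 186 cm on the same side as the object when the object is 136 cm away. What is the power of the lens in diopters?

Virtual image ⇒ d_i = −186 cm.
1/f = 1/d_o + 1/d_i = 1/(136) + 1/(-186) = 0.001977 cm⁻¹.
f = 505.9 cm = 5.059 m, so P = 1/f = +0.198 D.

P = +0.198 D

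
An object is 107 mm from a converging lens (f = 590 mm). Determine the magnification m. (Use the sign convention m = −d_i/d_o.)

m = +1.22

1/d_i = 1/f − 1/d_o = 1/(590.0) − 1/(107) = -0.007651, so d_i = -130.7 mm.
m = −d_i/d_o = −(-130.7)/(107) = +1.22.
The image is virtual, upright and enlarged, on the same side as the object.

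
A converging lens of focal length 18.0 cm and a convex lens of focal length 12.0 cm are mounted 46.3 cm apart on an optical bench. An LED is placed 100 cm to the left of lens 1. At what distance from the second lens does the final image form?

23.7 cm

Lens 1: 1/d_i1 = 1/f₁ − 1/d_o1 = 1/(18.0) − 1/(100) = 0.04556, so d_i1 = 21.95 cm.
The intermediate image is 21.95 cm to the right of lens 1, which is 46.3 − (21.95) = 24.35 cm to the left of lens 2, so d_o2 = +24.35 cm.
Lens 2: 1/d_i2 = 1/f₂ − 1/d_o2 = 1/(12.0) − 1/(24.35) = 0.04227, so d_i2 = 23.7 cm.
The final image is real, 23.7 cm to the right of lens 2 (overall magnification ≈ 0.21).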